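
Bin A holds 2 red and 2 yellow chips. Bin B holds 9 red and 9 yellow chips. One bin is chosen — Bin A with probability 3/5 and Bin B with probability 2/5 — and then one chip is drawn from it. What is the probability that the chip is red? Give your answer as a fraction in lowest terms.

From Bin A: P(red) = 2/4.
From Bin B: P(red) = 9/18.
Total probability = (3/5)(2/4) + (2/5)(9/18) = 1/2.

1/2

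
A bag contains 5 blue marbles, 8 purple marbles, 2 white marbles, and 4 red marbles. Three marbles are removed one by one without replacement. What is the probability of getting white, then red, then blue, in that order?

Multiply the probability of each draw given the previous ones:
P = 2/19 × 4/18 × 5/17 = 40/5814 = 20/2907.

20/2907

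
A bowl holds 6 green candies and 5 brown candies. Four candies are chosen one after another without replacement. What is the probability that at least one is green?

P(no green) = 5/11 × 4/10 × 3/9 × 2/8 = 120/7920 = 1/66.
P(at least one) = 1 − 1/66 = 65/66.

65/66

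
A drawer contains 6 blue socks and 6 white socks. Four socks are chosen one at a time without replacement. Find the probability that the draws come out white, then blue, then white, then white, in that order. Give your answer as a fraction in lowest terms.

Chain rule:
P = 6/12 × 6/11 × 5/10 × 4/9 = 720/11880 = 2/33.

2/33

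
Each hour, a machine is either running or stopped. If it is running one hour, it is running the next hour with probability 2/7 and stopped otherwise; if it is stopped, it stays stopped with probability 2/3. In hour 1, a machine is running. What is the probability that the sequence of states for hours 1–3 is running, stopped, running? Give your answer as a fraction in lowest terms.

5/21

Hour 1 is given. For each transition, use the conditional probability from the current state:
P(stopped | running) = 5/7; P(running | stopped) = 1/3.
P = 5/7 × 1/3 = 5/21.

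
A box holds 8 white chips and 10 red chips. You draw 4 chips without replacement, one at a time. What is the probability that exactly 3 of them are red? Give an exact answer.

One ordering (red drawn first) has probability 10/18 × 9/17 × 8/16 × 8/15 = 5760/73440 = 4/51.
There are C(4,3) = 4 such orderings, each equally likely, so P = 4 × 4/51 = 16/51.

16/51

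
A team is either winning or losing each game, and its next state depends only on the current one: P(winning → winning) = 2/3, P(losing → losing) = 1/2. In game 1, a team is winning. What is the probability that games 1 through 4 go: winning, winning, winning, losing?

Game 1 is given. For each transition, use the conditional probability from the current state:
P(winning | winning) = 2/3; P(winning | winning) = 2/3; P(losing | winning) = 1/3.
P = 2/3 × 2/3 × 1/3 = 4/27.

4/27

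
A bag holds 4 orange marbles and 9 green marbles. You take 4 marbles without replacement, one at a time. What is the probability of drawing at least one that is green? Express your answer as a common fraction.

P(no green) = 4/13 × 3/12 × 2/11 × 1/10 = 24/17160 = 1/715.
P(at least one) = 1 − 1/715 = 714/715.

714/715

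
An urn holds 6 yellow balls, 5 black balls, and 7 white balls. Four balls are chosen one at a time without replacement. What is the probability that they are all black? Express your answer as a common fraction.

P(every draw is black) = 5/18 × 4/17 × 3/16 × 2/15 = 120/73440 = 1/612.

1/612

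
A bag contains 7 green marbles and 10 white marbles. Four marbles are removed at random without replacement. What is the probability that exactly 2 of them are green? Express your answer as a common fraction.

27/68

One ordering (green drawn first) has probability 7/17 × 6/16 × 10/15 × 9/14 = 3780/57120 = 9/136.
There are C(4,2) = 6 such orderings, each equally likely, so P = 6 × 9/136 = 27/68.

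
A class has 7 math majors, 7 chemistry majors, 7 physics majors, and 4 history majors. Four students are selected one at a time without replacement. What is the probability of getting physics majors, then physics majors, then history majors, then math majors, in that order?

Chain rule:
P = 7/25 × 6/24 × 4/23 × 7/22 = 1176/303600 = 49/12650.

49/12650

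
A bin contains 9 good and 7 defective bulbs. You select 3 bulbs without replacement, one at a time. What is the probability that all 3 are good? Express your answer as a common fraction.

P(every draw is good) = 9/16 × 8/15 × 7/14 = 504/3360 = 3/20.

3/20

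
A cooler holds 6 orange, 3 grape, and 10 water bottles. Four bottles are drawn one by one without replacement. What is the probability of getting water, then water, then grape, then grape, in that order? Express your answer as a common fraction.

15/2584

Chain rule:
P = 10/19 × 9/18 × 3/17 × 2/16 = 540/93024 = 15/2584.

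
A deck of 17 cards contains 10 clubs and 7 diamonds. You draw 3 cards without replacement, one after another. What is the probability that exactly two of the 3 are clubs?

One ordering (clubs drawn first) has probability 10/17 × 9/16 × 7/15 = 630/4080 = 21/136.
There are C(3,2) = 3 such orderings, each equally likely, so P = 3 × 21/136 = 63/136.

63/136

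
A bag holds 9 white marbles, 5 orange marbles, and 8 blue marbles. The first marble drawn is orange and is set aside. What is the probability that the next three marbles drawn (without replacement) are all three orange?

After the first draw, 4 of the remaining 21 marbles are orange.
P = 4/21 × 3/20 × 2/19 = 24/7980 = 2/665.

2/665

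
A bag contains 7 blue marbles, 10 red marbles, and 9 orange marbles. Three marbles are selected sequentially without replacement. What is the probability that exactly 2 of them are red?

One ordering (red drawn first) has probability 10/26 × 9/25 × 16/24 = 1440/15600 = 6/65.
There are C(3,2) = 3 such orderings, each equally likely, so P = 3 × 6/65 = 18/65.

18/65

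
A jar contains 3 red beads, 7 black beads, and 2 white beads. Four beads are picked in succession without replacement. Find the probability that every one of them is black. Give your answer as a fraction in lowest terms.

P(every draw is black) = 7/12 × 6/11 × 5/10 × 4/9 = 840/11880 = 7/99.

7/99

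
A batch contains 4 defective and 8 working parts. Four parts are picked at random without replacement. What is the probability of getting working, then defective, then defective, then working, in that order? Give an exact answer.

28/495

Chain rule:
P = 8/12 × 4/11 × 3/10 × 7/9 = 672/11880 = 28/495.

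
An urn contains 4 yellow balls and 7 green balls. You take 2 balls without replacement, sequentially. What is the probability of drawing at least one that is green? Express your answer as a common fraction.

P(no green) = 4/11 × 3/10 = 12/110 = 6/55.
P(at least one) = 1 − 6/55 = 49/55.

49/55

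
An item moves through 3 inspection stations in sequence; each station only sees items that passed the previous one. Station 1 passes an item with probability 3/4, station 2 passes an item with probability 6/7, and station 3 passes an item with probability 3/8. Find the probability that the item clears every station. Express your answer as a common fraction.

27/112

Each stage is reached only if all earlier stages succeed, so
P = 3/4 × 6/7 × 3/8 = 54/224 = 27/112.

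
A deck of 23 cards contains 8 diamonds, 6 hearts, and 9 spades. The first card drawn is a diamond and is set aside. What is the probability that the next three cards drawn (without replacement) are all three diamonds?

1/44

After the first draw, 7 of the remaining 22 cards are diamonds.
P = 7/22 × 6/21 × 5/20 = 210/9240 = 1/44.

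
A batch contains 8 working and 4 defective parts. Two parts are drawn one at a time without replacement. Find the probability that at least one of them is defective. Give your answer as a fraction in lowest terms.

P(no defective) = 8/12 × 7/11 = 56/132 = 14/33.
P(at least one) = 1 − 14/33 = 19/33.

19/33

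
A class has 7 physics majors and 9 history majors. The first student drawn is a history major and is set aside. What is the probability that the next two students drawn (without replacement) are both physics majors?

After the first draw, 7 of the remaining 15 students are physics majors.
P = 7/15 × 6/14 = 42/210 = 1/5.

1/5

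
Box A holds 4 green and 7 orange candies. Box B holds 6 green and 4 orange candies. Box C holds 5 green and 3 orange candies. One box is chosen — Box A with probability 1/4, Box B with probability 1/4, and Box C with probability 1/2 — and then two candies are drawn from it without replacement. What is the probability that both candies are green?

334/1155

From Box A: P(both green) = (4/11)(3/10) = 6/55.
From Box B: P(both green) = (6/10)(5/9) = 1/3.
From Box C: P(both green) = (5/8)(4/7) = 5/14.
Total probability = (1/4)(6/55) + (1/4)(1/3) + (1/2)(5/14) = 334/1155.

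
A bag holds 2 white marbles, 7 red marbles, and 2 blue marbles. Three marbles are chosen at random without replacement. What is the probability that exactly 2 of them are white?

3/55

One ordering (white drawn first) has probability 2/11 × 1/10 × 9/9 = 18/990 = 1/55.
There are C(3,2) = 3 such orderings, each equally likely, so P = 3 × 1/55 = 3/55.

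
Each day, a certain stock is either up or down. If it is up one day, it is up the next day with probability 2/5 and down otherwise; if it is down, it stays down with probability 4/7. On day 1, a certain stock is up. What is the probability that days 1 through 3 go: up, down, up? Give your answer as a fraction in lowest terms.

9/35

Day 1 is given. For each transition, use the conditional probability from the current state:
P(down | up) = 3/5; P(up | down) = 3/7.
P = 3/5 × 3/7 = 9/35.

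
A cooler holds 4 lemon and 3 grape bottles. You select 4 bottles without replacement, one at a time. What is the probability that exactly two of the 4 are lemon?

18/35

One ordering (lemon drawn first) has probability 4/7 × 3/6 × 3/5 × 2/4 = 72/840 = 3/35.
There are C(4,2) = 6 such orderings, each equally likely, so P = 6 × 3/35 = 18/35.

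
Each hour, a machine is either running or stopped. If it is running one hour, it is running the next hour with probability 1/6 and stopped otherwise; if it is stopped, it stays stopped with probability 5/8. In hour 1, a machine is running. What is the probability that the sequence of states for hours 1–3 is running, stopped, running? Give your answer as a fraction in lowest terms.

Hour 1 is given. For each transition, use the conditional probability from the current state:
P(stopped | running) = 5/6; P(running | stopped) = 3/8.
P = 5/6 × 3/8 = 15/48 = 5/16.

5/16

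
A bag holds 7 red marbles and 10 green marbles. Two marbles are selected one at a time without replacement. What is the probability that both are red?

21/136

P(all red) = 7/17 × 6/16 = 42/272 = 21/136.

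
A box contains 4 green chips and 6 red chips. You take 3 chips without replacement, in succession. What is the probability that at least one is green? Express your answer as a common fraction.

P(no green) = 6/10 × 5/9 × 4/8 = 120/720 = 1/6.
P(at least one) = 1 − 1/6 = 5/6.

5/6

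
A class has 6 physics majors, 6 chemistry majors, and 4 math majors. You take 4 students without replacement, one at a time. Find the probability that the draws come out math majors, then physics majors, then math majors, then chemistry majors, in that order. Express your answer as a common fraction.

9/910

Each draw changes the counts, so multiply the conditional probabilities along the sequence:
P = 4/16 × 6/15 × 3/14 × 6/13 = 432/43680 = 9/910.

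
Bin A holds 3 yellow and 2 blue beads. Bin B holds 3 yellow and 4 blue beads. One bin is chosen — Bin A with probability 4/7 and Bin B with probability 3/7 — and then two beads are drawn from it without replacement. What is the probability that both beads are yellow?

57/245

From Bin A: P(both yellow) = (3/5)(2/4) = 3/10.
From Bin B: P(both yellow) = (3/7)(2/6) = 1/7.
Total probability = (4/7)(3/10) + (3/7)(1/7) = 57/245.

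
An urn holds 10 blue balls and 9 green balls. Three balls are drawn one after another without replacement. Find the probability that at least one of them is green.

283/323

P(no green) = 10/19 × 9/18 × 8/17 = 720/5814 = 40/323.
P(at least one) = 1 − 40/323 = 283/323.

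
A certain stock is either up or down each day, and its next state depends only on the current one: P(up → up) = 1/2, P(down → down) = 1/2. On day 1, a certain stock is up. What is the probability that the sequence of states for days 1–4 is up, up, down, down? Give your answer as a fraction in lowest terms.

1/8

Day 1 is given. For each transition, use the conditional probability from the current state:
P(up | up) = 1/2; P(down | up) = 1/2; P(down | down) = 1/2.
P = 1/2 × 1/2 × 1/2 = 1/8.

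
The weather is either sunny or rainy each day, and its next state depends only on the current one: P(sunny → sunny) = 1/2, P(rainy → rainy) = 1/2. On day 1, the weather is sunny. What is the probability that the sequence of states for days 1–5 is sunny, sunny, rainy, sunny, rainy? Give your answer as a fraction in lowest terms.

Day 1 is given. For each transition, use the conditional probability from the current state:
P(sunny | sunny) = 1/2; P(rainy | sunny) = 1/2; P(sunny | rainy) = 1/2; P(rainy | sunny) = 1/2.
P = 1/2 × 1/2 × 1/2 × 1/2 = 1/16.

1/16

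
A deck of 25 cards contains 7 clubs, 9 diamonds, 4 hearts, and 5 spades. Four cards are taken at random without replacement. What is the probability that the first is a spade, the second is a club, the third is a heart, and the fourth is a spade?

Chain rule:
P = 5/25 × 7/24 × 4/23 × 4/22 = 560/303600 = 7/3795.

7/3795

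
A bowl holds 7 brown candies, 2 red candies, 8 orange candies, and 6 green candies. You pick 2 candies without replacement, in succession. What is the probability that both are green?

15/253

P(all green) = 6/23 × 5/22 = 30/506 = 15/253.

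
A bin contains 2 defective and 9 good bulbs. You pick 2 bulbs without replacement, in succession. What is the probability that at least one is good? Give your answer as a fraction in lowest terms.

P(no good) = 2/11 × 1/10 = 2/110 = 1/55.
P(at least one) = 1 − 1/55 = 54/55.

54/55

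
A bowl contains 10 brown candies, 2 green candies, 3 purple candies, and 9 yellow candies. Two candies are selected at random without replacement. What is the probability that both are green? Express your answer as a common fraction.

P(all green) = 2/24 × 1/23 = 2/552 = 1/276.

1/276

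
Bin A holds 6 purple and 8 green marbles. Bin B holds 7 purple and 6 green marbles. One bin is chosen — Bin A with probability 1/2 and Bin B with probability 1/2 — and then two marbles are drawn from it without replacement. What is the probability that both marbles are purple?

79/364

From Bin A: P(both purple) = (6/14)(5/13) = 15/91.
From Bin B: P(both purple) = (7/13)(6/12) = 7/26.
Total probability = (1/2)(15/91) + (1/2)(7/26) = 79/364.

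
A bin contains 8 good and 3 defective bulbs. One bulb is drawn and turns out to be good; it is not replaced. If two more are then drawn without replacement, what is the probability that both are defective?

1/15

With the first bulb removed, 3 defective remain out of 10.
P = 3/10 × 2/9 = 6/90 = 1/15.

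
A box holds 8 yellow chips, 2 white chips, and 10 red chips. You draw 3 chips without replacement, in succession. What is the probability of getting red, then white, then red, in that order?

1/38

Chain rule:
P = 10/20 × 2/19 × 9/18 = 180/6840 = 1/38.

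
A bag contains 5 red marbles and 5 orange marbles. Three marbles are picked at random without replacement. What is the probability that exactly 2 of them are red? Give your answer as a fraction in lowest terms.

5/12

One ordering (red drawn first) has probability 5/10 × 4/9 × 5/8 = 100/720 = 5/36.
There are C(3,2) = 3 such orderings, each equally likely, so P = 3 × 5/36 = 5/12.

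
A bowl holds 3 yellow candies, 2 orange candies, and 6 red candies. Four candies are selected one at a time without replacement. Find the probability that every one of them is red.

P(all red) = 6/11 × 5/10 × 4/9 × 3/8 = 360/7920 = 1/22.

1/22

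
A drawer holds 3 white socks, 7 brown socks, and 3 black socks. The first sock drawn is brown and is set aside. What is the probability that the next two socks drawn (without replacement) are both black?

1/22

With the first sock removed, 3 black remain out of 12.
P = 3/12 × 2/11 = 6/132 = 1/22.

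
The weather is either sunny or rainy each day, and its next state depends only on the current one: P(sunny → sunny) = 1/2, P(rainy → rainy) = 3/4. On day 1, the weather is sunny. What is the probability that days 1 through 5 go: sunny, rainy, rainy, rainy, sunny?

Day 1 is given. For each transition, use the conditional probability from the current state:
P(rainy | sunny) = 1/2; P(rainy | rainy) = 3/4; P(rainy | rainy) = 3/4; P(sunny | rainy) = 1/4.
P = 1/2 × 3/4 × 3/4 × 1/4 = 9/128.

9/128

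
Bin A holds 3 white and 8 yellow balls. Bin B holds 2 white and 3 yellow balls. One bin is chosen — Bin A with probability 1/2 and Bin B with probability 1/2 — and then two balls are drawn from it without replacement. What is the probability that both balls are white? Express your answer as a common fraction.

17/220

From Bin A: P(both white) = (3/11)(2/10) = 3/55.
From Bin B: P(both white) = (2/5)(1/4) = 1/10.
Total probability = (1/2)(3/55) + (1/2)(1/10) = 17/220.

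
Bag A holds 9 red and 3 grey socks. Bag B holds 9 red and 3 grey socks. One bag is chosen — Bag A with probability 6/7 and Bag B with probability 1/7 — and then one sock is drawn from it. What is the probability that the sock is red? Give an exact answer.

3/4

From Bag A: P(red) = 9/12.
From Bag B: P(red) = 9/12.
Total probability = (6/7)(9/12) + (1/7)(9/12) = 3/4.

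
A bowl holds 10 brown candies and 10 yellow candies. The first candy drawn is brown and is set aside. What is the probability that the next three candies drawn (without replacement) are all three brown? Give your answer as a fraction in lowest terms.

28/323

After the first draw, 9 of the remaining 19 candies are brown.
P = 9/19 × 8/18 × 7/17 = 504/5814 = 28/323.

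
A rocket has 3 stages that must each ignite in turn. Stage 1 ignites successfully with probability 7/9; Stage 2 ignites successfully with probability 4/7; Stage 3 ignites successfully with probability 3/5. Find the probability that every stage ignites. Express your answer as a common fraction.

4/15

The events are sequential, so multiply the conditional probabilities:
P = 7/9 × 4/7 × 3/5 = 84/315 = 4/15.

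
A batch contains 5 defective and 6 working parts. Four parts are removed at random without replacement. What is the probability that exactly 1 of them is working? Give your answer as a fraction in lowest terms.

2/11

One ordering (working drawn first) has probability 6/11 × 5/10 × 4/9 × 3/8 = 360/7920 = 1/22.
There are C(4,1) = 4 such orderings, each equally likely, so P = 4 × 1/22 = 2/11.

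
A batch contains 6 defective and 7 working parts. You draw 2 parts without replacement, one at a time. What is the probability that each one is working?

7/26

P(all working) = 7/13 × 6/12 = 42/156 = 7/26.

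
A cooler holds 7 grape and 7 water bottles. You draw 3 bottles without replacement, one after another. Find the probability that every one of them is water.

P(all water) = 7/14 × 6/13 × 5/12 = 210/2184 = 5/52.

5/52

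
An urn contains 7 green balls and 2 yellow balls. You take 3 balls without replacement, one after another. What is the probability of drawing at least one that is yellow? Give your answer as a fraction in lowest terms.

P(no yellow) = 7/9 × 6/8 × 5/7 = 210/504 = 5/12.
P(at least one) = 1 − 5/12 = 7/12.

7/12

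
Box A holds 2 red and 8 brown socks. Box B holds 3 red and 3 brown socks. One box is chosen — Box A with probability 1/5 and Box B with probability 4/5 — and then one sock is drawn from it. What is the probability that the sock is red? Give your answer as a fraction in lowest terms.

From Box A: P(red) = 2/10.
From Box B: P(red) = 3/6.
Total probability = (1/5)(2/10) + (4/5)(3/6) = 11/25.

11/25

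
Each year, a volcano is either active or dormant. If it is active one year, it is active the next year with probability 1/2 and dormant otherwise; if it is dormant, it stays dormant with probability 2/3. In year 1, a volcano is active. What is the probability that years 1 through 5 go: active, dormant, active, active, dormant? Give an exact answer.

1/24

Year 1 is given. For each transition, use the conditional probability from the current state:
P(dormant | active) = 1/2; P(active | dormant) = 1/3; P(active | active) = 1/2; P(dormant | active) = 1/2.
P = 1/2 × 1/3 × 1/2 × 1/2 = 1/24.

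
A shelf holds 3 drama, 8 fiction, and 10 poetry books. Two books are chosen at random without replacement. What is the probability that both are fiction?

2/15

P = 8/21 × 7/20 = 56/420 = 2/15.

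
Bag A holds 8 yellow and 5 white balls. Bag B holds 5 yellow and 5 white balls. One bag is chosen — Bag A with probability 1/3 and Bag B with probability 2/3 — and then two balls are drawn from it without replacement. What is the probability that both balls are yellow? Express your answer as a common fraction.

94/351

From Bag A: P(both yellow) = (8/13)(7/12) = 14/39.
From Bag B: P(both yellow) = (5/10)(4/9) = 2/9.
Total probability = (1/3)(14/39) + (2/3)(2/9) = 94/351.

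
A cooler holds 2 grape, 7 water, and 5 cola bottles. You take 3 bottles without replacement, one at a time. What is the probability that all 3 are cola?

P(all cola) = 5/14 × 4/13 × 3/12 = 60/2184 = 5/182.

5/182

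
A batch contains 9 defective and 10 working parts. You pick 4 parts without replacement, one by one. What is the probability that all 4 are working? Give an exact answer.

P(every draw is working) = 10/19 × 9/18 × 8/17 × 7/16 = 5040/93024 = 35/646.

35/646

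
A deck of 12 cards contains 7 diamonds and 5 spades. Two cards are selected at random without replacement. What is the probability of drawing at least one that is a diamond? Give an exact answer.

P(no diamonds) = 5/12 × 4/11 = 20/132 = 5/33.
P(at least one) = 1 − 5/33 = 28/33.

28/33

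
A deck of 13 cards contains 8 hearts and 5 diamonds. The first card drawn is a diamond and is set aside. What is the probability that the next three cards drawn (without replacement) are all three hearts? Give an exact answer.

With the first card removed, 8 hearts remain out of 12.
P = 8/12 × 7/11 × 6/10 = 336/1320 = 14/55.

14/55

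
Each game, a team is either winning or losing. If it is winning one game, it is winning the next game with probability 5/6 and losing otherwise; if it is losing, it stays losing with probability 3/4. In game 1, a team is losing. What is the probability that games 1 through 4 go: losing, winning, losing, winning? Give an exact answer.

Game 1 is given. For each transition, use the conditional probability from the current state:
P(winning | losing) = 1/4; P(losing | winning) = 1/6; P(winning | losing) = 1/4.
P = 1/4 × 1/6 × 1/4 = 1/96.

1/96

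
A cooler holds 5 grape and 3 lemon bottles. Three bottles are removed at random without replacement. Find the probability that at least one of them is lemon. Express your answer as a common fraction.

P(no lemon) = 5/8 × 4/7 × 3/6 = 60/336 = 5/28.
P(at least one) = 1 − 5/28 = 23/28.

23/28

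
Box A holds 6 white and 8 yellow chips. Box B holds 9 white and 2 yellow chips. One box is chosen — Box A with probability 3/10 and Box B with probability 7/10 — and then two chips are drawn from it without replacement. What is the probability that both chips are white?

From Box A: P(both white) = (6/14)(5/13) = 15/91.
From Box B: P(both white) = (9/11)(8/10) = 36/55.
Total probability = (3/10)(15/91) + (7/10)(36/55) = 25407/50050.

25407/50050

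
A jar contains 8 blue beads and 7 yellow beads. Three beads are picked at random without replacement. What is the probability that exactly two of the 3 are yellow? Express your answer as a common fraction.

One ordering (yellow drawn first) has probability 7/15 × 6/14 × 8/13 = 336/2730 = 8/65.
There are C(3,2) = 3 such orderings, each equally likely, so P = 3 × 8/65 = 24/65.

24/65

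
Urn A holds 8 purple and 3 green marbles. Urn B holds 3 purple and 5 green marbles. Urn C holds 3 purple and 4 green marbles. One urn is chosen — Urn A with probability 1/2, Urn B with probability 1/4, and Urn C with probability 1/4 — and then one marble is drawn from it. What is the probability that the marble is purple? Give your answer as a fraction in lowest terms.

From Urn A: P(purple) = 8/11.
From Urn B: P(purple) = 3/8.
From Urn C: P(purple) = 3/7.
Total probability = (1/2)(8/11) + (1/4)(3/8) + (1/4)(3/7) = 1391/2464.

1391/2464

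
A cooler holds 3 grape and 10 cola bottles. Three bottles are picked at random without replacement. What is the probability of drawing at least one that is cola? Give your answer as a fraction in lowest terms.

P(no cola) = 3/13 × 2/12 × 1/11 = 6/1716 = 1/286.
P(at least one) = 1 − 1/286 = 285/286.

285/286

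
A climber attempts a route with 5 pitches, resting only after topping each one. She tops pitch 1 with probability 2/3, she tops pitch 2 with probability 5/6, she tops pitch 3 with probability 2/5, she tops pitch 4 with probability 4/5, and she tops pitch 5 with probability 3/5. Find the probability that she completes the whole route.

8/75

Multiplying along the chain,
P = 2/3 × 5/6 × 2/5 × 4/5 × 3/5 = 240/2250 = 8/75.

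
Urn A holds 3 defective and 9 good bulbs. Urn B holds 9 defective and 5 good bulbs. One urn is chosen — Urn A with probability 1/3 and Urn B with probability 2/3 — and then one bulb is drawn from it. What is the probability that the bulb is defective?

From Urn A: P(defective) = 3/12.
From Urn B: P(defective) = 9/14.
Total probability = (1/3)(3/12) + (2/3)(9/14) = 43/84.

43/84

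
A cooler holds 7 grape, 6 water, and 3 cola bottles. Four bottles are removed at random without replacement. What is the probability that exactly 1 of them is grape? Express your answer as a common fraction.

One ordering (grape drawn first) has probability 7/16 × 9/15 × 8/14 × 7/13 = 3528/43680 = 21/260.
There are C(4,1) = 4 such orderings, each equally likely, so P = 4 × 21/260 = 21/65.

21/65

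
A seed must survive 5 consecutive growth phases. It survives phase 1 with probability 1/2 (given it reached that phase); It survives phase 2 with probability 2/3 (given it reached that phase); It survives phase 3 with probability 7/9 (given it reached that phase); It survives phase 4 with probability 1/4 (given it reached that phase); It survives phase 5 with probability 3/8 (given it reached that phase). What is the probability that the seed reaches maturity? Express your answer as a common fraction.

Each stage is reached only if all earlier stages succeed, so
P = 1/2 × 2/3 × 7/9 × 1/4 × 3/8 = 42/1728 = 7/288.

7/288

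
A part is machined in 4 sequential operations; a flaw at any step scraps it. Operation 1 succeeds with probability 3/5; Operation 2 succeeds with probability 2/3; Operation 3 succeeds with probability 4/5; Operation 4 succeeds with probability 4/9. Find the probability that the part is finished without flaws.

Multiplying along the chain,
P = 3/5 × 2/3 × 4/5 × 4/9 = 96/675 = 32/225.

32/225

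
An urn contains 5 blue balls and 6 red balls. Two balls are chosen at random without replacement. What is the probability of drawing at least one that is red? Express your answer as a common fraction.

9/11

P(no red) = 5/11 × 4/10 = 20/110 = 2/11.
P(at least one) = 1 − 2/11 = 9/11.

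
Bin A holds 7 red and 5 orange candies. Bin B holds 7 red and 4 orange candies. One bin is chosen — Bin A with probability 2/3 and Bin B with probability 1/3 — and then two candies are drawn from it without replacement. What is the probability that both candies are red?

From Bin A: P(both red) = (7/12)(6/11) = 7/22.
From Bin B: P(both red) = (7/11)(6/10) = 21/55.
Total probability = (2/3)(7/22) + (1/3)(21/55) = 56/165.

56/165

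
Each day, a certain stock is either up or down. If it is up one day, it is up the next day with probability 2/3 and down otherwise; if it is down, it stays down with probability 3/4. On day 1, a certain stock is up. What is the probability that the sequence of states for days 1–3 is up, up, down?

Day 1 is given. For each transition, use the conditional probability from the current state:
P(up | up) = 2/3; P(down | up) = 1/3.
P = 2/3 × 1/3 = 2/9.

2/9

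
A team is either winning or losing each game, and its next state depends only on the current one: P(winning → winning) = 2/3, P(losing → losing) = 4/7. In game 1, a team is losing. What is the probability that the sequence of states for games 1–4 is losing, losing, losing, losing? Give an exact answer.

64/343

Game 1 is given. For each transition, use the conditional probability from the current state:
P(losing | losing) = 4/7; P(losing | losing) = 4/7; P(losing | losing) = 4/7.
P = 4/7 × 4/7 × 4/7 = 64/343.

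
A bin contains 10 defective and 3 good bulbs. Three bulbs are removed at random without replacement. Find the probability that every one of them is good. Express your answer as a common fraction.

P(every draw is good) = 3/13 × 2/12 × 1/11 = 6/1716 = 1/286.

1/286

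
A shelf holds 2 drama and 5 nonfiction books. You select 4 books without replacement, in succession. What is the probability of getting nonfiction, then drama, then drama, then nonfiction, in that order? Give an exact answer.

Multiply the probability of each draw given the previous ones:
P = 5/7 × 2/6 × 1/5 × 4/4 = 40/840 = 1/21.

1/21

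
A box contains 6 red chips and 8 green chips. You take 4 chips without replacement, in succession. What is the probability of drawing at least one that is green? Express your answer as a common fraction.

986/1001

P(no green) = 6/14 × 5/13 × 4/12 × 3/11 = 360/24024 = 15/1001.
P(at least one) = 1 − 15/1001 = 986/1001.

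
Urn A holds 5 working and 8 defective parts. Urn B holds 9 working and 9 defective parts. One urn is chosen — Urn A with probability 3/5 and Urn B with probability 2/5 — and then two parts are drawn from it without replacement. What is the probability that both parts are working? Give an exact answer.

189/1105

From Urn A: P(both working) = (5/13)(4/12) = 5/39.
From Urn B: P(both working) = (9/18)(8/17) = 4/17.
Total probability = (3/5)(5/39) + (2/5)(4/17) = 189/1105.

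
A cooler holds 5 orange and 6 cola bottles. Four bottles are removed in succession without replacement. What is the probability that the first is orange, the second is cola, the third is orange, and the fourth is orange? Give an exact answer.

1/22

Chain rule:
P = 5/11 × 6/10 × 4/9 × 3/8 = 360/7920 = 1/22.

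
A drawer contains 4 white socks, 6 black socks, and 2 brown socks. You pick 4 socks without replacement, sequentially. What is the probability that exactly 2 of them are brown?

1/11

One ordering (brown drawn first) has probability 2/12 × 1/11 × 10/10 × 9/9 = 180/11880 = 1/66.
There are C(4,2) = 6 such orderings, each equally likely, so P = 6 × 1/66 = 1/11.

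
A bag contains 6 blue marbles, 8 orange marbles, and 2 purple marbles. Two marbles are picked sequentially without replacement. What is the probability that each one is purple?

1/120

P(every draw is purple) = 2/16 × 1/15 = 2/240 = 1/120.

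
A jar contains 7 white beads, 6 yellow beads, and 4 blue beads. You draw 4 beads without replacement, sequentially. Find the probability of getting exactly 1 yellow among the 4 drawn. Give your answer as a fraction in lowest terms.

99/238

One ordering (yellow drawn first) has probability 6/17 × 11/16 × 10/15 × 9/14 = 5940/57120 = 99/952.
There are C(4,1) = 4 such orderings, each equally likely, so P = 4 × 99/952 = 99/238.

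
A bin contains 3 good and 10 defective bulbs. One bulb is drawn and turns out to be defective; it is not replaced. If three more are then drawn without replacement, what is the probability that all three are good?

With the first bulb removed, 3 good remain out of 12.
P = 3/12 × 2/11 × 1/10 = 6/1320 = 1/220.

1/220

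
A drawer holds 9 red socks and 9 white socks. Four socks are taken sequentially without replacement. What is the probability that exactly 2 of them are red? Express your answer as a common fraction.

One ordering (red drawn first) has probability 9/18 × 8/17 × 9/16 × 8/15 = 5184/73440 = 6/85.
There are C(4,2) = 6 such orderings, each equally likely, so P = 6 × 6/85 = 36/85.

36/85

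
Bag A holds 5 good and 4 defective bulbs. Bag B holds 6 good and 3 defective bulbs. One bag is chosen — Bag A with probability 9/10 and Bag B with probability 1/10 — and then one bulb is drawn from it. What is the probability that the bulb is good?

17/30

From Bag A: P(good) = 5/9.
From Bag B: P(good) = 6/9.
Total probability = (9/10)(5/9) + (1/10)(6/9) = 17/30.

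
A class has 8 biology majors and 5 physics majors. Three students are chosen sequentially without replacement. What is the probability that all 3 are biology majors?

P(every draw is a biology major) = 8/13 × 7/12 × 6/11 = 336/1716 = 28/143.

28/143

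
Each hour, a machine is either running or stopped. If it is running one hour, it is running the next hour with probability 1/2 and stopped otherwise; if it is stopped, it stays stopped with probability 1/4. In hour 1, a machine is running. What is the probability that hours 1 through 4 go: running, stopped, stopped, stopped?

1/32

Hour 1 is given. For each transition, use the conditional probability from the current state:
P(stopped | running) = 1/2; P(stopped | stopped) = 1/4; P(stopped | stopped) = 1/4.
P = 1/2 × 1/4 × 1/4 = 1/32.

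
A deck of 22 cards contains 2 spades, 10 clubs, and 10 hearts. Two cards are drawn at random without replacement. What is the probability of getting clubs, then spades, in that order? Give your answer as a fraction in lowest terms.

10/231

Multiply the probability of each draw given the previous ones:
P = 10/22 × 2/21 = 20/462 = 10/231.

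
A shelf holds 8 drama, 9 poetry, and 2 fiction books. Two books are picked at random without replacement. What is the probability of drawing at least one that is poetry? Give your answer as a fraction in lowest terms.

P(no poetry) = 10/19 × 9/18 = 90/342 = 5/19.
P(at least one) = 1 − 5/19 = 14/19.

14/19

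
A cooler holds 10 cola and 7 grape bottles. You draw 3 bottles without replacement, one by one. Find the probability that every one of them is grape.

7/136

P = 7/17 × 6/16 × 5/15 = 210/4080 = 7/136.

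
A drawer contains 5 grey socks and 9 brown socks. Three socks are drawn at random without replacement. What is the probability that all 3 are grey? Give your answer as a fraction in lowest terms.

5/182

P = 5/14 × 4/13 × 3/12 = 60/2184 = 5/182.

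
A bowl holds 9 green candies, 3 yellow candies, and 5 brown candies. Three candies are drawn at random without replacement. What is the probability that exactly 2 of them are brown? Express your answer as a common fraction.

3/17

One ordering (brown drawn first) has probability 5/17 × 4/16 × 12/15 = 240/4080 = 1/17.
There are C(3,2) = 3 such orderings, each equally likely, so P = 3 × 1/17 = 3/17.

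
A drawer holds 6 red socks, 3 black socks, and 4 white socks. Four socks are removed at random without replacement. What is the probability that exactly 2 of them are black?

27/143

One ordering (black drawn first) has probability 3/13 × 2/12 × 10/11 × 9/10 = 540/17160 = 9/286.
There are C(4,2) = 6 such orderings, each equally likely, so P = 6 × 9/286 = 27/143.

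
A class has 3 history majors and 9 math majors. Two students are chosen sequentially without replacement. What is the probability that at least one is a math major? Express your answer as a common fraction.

P(no math majors) = 3/12 × 2/11 = 6/132 = 1/22.
P(at least one) = 1 − 1/22 = 21/22.

21/22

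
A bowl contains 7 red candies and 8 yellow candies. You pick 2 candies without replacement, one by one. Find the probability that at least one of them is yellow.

4/5

P(no yellow) = 7/15 × 6/14 = 42/210 = 1/5.
P(at least one) = 1 − 1/5 = 4/5.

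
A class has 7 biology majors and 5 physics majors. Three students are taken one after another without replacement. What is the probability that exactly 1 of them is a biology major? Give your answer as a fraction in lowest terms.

One ordering (a biology major drawn first) has probability 7/12 × 5/11 × 4/10 = 140/1320 = 7/66.
There are C(3,1) = 3 such orderings, each equally likely, so P = 3 × 7/66 = 7/22.

7/22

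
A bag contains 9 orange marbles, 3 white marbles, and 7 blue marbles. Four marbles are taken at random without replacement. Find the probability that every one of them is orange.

P(all orange) = 9/19 × 8/18 × 7/17 × 6/16 = 3024/93024 = 21/646.

21/646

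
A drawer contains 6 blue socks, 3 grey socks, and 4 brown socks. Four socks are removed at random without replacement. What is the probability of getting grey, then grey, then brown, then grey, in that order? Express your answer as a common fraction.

1/715

Each draw changes the counts, so multiply the conditional probabilities along the sequence:
P = 3/13 × 2/12 × 4/11 × 1/10 = 24/17160 = 1/715.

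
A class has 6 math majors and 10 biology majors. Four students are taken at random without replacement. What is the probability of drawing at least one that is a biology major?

P(no biology majors) = 6/16 × 5/15 × 4/14 × 3/13 = 360/43680 = 3/364.
P(at least one) = 1 − 3/364 = 361/364.

361/364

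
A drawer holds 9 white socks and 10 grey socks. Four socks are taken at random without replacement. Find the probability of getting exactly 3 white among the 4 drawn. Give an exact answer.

One ordering (white drawn first) has probability 9/19 × 8/18 × 7/17 × 10/16 = 5040/93024 = 35/646.
There are C(4,3) = 4 such orderings, each equally likely, so P = 4 × 35/646 = 70/323.

70/323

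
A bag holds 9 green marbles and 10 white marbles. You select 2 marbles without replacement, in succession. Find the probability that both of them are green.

4/19

P = 9/19 × 8/18 = 72/342 = 4/19.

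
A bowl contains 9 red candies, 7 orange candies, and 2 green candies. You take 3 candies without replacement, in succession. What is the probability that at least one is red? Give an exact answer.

61/68

P(no red) = 9/18 × 8/17 × 7/16 = 504/4896 = 7/68.
P(at least one) = 1 − 7/68 = 61/68.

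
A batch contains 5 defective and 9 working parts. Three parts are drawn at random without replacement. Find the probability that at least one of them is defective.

10/13

P(no defective) = 9/14 × 8/13 × 7/12 = 504/2184 = 3/13.
P(at least one) = 1 − 3/13 = 10/13.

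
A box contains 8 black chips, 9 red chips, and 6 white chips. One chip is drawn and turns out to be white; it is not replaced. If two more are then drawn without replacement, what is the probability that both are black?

4/33

With the first chip removed, 8 black remain out of 22.
P = 8/22 × 7/21 = 56/462 = 4/33.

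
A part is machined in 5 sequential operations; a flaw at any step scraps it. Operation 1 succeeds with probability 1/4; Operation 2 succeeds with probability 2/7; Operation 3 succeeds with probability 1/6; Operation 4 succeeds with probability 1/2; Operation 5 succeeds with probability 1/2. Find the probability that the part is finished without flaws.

1/336

Each stage is reached only if all earlier stages succeed, so
P = 1/4 × 2/7 × 1/6 × 1/2 × 1/2 = 2/672 = 1/336.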